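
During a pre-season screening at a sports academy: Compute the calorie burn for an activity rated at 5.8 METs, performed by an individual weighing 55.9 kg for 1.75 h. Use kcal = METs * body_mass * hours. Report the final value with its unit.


Product of METs and mass = 5.8 * 55.9 = 324.22
Total kcal = 324.22 * 1.75 = 567.39 kcal

567.39 kcal


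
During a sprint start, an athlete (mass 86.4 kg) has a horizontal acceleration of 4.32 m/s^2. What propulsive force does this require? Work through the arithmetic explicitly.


Propulsive force = mass * acceleration
= 86.4 kg * 4.32 m/s^2
= 373.25 N

373.25 N


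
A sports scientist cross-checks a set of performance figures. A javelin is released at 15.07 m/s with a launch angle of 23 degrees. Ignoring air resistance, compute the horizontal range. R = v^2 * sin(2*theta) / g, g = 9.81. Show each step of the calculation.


Launch speed squared = 227.1049
sin(2 * 23 deg) = 0.71934
Range = 227.1049 * 0.71934 / 9.81
= 16.653 m

16.653 m


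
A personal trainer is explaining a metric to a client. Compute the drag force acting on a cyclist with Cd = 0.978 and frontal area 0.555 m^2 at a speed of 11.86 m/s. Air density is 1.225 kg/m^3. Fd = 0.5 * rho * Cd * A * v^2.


Step 1: v^2 = 140.6596
Step 2: Fd = 0.5 * 1.225 * 0.978 * 0.555 * 140.6596
= 46.764 N

46.764 N


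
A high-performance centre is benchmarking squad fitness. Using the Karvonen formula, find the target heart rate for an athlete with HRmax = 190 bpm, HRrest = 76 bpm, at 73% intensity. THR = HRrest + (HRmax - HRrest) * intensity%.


HRR = 190 - 76 = 114
THR = 76 + 114 * 0.73
= 76 + 83.22
= 159.22 bpm

159.22 bpm


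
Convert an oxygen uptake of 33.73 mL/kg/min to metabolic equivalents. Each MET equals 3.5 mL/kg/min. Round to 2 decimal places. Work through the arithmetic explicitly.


One MET = 3.5 mL/kg/min
Number of METs = 33.73 / 3.5
= 9.64 METs

9.64 METs


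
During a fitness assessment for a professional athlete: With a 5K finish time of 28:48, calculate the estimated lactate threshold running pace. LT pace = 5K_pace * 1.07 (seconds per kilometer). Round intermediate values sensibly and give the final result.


Race duration = 1728 s for 5 km
Average pace = 1728 / 5 = 345.6 s/km
LT pace = 345.6 * 1.07
= 369.79 s/km

369.79 s/km


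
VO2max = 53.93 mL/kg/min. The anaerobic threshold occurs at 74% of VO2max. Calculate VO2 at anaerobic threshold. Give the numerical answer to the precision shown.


AT fraction = 74 / 100 = 0.74
AT VO2 = 53.93 * 0.74
= 39.91 mL/kg/min

39.91 mL/kg/min


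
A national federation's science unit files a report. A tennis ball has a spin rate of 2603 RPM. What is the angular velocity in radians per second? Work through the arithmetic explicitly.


Convert RPM to rad/s: multiply by 2*pi and divide by 60
omega = 2603 * 2 * pi / 60
= 272.586 rad/s

272.586 rad/s


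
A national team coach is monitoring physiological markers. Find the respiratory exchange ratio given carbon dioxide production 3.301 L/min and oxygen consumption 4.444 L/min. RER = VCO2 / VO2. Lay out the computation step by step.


VCO2 = 3.301 L/min
VO2 = 4.444 L/min
RER = 3.301 / 4.444 = 0.7428

0.7428


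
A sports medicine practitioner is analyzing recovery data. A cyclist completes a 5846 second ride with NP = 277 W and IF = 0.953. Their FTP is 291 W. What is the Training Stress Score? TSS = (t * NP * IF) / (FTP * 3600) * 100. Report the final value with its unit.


t * NP * IF = 5846 * 277 * 0.953 = 1543232.926
FTP * 3600 = 1047600
TSS = (1543232.926 / 1047600) * 100 = 147.31

147.31 TSS


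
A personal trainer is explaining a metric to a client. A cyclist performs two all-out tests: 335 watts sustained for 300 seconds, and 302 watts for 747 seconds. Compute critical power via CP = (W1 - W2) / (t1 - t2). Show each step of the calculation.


W1 = P1 * t1 = 335 * 300 = 100500 J
W2 = P2 * t2 = 302 * 747 = 225594 J
CP = (100500 - 225594) / (300 - 747)
= 279.85 W

279.85 W


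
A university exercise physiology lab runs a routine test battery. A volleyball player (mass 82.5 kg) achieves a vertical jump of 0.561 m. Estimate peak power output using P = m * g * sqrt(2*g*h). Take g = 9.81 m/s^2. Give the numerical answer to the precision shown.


2 * g * h = 2 * 9.81 * 0.561 = 11.00682
sqrt(11.00682) = 3.317653 m/s
P = 82.5 * 9.81 * 3.317653 = 2685.06 W

2685.06 W


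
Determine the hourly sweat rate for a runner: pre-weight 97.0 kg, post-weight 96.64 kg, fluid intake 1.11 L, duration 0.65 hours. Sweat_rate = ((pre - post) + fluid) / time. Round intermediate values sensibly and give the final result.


Mass lost = 97.0 - 96.64 = 0.36 kg
Add fluid consumed: 0.36 + 1.11 = 1.47 L total sweat
Sweat rate = 1.47 / 0.65 = 2.262 L/h

2.262 L/h


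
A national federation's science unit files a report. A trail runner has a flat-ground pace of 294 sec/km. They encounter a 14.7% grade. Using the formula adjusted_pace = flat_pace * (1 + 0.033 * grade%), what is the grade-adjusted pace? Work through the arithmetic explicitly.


Grade factor = 1 + 0.033 * 14.7 = 1.4851
Adjusted = 294 * 1.4851 = 436.62 sec/km

436.62 s/km


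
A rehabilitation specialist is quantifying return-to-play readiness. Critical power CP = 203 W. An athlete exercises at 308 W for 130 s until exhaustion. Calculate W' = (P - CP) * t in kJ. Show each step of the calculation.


P - CP = 308 - 203 = 105 W
W' = 105 * 130 = 13650 J
= 13650 / 1000 = 13.65 kJ

13.65 kJ


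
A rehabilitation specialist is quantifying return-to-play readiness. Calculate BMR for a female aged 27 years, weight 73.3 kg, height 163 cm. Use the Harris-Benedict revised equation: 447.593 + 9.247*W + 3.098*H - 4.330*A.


Substituting values:
W term = 9.247 * 73.3 = 677.8051
H term = 3.098 * 163 = 504.974
A term = 4.330 * 27 = 116.91
BMR = 1513.46 kcal/day

1513.46 kcal/day


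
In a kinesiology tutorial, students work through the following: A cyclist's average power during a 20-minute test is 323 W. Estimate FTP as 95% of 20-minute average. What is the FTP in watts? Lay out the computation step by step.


FTP = 20-min power * 0.95
= 323 * 0.95
= 306.85 W

306.85 W


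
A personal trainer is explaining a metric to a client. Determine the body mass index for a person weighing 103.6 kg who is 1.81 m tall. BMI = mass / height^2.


BMI = mass / height^2
= 103.6 / 1.81^2
= 103.6 / 3.2761
= 31.62 kg/m^2

31.62 kg/m^2


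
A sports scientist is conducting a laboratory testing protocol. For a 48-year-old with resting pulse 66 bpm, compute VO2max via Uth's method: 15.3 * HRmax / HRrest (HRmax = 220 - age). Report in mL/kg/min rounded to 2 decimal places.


Step 1: HRmax = 220 - 48 = 172 bpm
Step 2: Ratio = 172 / 66 = 2.6061
Step 3: VO2max = 15.3 * 2.6061 = 39.87 mL/kg/min

39.87 mL/kg/min


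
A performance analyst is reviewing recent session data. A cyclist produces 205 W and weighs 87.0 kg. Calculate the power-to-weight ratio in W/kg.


P/W = power / mass
= 205 / 87.0
= 2.356 W/kg

2.356 W/kg


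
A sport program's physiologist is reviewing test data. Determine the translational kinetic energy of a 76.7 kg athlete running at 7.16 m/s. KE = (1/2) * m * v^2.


KE = 0.5 * m * v^2
= 0.5 * 76.7 * 7.16^2
= 0.5 * 76.7 * 51.2656
= 1966.04 J

1966.04 J


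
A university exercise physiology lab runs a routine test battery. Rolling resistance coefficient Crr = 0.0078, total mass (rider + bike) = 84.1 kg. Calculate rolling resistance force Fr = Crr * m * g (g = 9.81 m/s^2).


Fr = Crr * m * g
= 0.0078 * 84.1 * 9.81
= 6.435 N

6.435 N


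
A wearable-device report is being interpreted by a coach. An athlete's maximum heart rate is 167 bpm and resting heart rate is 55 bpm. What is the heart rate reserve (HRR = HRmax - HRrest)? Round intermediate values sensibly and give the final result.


HRR = HRmax - HRrest
= 167 - 55
= 112 bpm

112 bpm


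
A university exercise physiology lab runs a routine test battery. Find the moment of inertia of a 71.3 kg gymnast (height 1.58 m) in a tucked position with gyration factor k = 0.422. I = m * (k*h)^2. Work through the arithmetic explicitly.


Radius of gyration = 0.422 * 1.58 = 0.66676 m
I = 71.3 * 0.66676^2
= 71.3 * 0.444569
= 31.698 kg*m^2

31.698 kg*m^2


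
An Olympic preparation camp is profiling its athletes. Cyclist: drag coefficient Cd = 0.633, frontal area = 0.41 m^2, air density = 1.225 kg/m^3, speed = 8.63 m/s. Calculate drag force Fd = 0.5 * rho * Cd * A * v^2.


v^2 = 8.63^2 = 74.4769
Fd = 0.5 * 1.225 * 0.633 * 0.41 * 74.4769
= 11.839 N

11.839 N


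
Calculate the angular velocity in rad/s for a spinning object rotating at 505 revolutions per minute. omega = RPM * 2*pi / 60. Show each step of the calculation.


omega = RPM * 2*pi / 60
= 505 * 6.28318531 / 60
= 52.883 rad/s

52.883 rad/s


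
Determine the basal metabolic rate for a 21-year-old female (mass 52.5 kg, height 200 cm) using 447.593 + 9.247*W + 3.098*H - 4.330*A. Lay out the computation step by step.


BMR = 447.593 + 9.247*52.5 + 3.098*200 - 4.330*21
= 1461.73 kcal/day

1461.73 kcal/day


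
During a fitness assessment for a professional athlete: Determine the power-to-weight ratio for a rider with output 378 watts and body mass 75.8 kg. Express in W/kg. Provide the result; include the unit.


P/W = 378 / 75.8 = 4.987 W/kg

4.987 W/kg


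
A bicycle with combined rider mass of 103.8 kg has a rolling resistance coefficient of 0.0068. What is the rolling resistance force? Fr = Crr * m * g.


Fr = 0.0068 * 103.8 * 9.81
= 0.70584 * 9.81
= 6.924 N

6.924 N


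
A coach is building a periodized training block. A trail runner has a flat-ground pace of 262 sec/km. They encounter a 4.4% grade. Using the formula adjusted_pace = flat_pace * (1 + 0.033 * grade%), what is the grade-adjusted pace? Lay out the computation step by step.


Grade factor = 1 + 0.033 * 4.4 = 1.1452
Adjusted = 262 * 1.1452 = 300.04 sec/km

300.04 s/km


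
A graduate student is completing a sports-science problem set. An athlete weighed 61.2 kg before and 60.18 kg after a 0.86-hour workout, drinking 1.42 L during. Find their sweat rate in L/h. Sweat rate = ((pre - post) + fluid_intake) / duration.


Body mass change = 1.02 kg
Total sweat loss = 1.02 + 1.42 = 2.44 L
Rate = 2.44 / 0.86 = 2.837 L/h

2.837 L/h


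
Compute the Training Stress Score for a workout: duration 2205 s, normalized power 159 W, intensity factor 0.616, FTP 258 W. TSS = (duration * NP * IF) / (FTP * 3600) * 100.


Product = 2205 * 159 * 0.616 = 215966.52
Base = 258 * 3600 = 928800
TSS = 215966.52 / 928800 * 100 = 23.25

23.25 TSS


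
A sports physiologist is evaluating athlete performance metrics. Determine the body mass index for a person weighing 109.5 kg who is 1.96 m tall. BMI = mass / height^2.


BMI = mass / height^2
= 109.5 / 1.96^2
= 109.5 / 3.8416
= 28.5 kg/m^2

28.5 kg/m^2


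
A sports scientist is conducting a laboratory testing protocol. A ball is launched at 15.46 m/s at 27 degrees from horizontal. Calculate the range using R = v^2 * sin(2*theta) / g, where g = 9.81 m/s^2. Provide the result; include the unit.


sin(2 * 27) = sin(54) = 0.809017
v^2 = 15.46^2 = 239.0116
R = 239.0116 * 0.809017 / 9.81
= 19.711 m

19.711 m


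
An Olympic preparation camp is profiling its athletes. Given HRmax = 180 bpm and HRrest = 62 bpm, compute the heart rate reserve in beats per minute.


Heart rate reserve = maximum HR minus resting HR
HRR = 180 - 62 = 118 bpm

118 bpm


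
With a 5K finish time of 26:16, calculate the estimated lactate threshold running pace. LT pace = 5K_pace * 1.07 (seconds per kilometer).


Race duration = 1576 s for 5 km
Average pace = 1576 / 5 = 315.2 s/km
LT pace = 315.2 * 1.07
= 337.26 s/km

337.26 s/km


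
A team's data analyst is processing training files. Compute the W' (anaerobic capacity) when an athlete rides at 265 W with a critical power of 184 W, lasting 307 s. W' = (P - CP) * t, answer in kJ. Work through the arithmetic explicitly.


Above-CP power = 81 W
Duration = 307 s
W' = 81 * 307 = 24867 J
Convert: 24867 / 1000 = 24.867 kJ

24.867 kJ


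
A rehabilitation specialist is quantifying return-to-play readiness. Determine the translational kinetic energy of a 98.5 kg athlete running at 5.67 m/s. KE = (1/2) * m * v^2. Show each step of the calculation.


KE = 0.5 * m * v^2
= 0.5 * 98.5 * 5.67^2
= 0.5 * 98.5 * 32.1489
= 1583.33 J

1583.33 J


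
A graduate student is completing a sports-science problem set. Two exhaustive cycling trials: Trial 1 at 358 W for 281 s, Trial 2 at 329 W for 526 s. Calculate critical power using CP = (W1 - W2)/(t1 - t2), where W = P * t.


W1 = 358 * 281 = 100598 J
W2 = 329 * 526 = 173054 J
CP = (100598 - 173054) / (281 - 526)
= -72456 / -245
= 295.74 W

295.74 W


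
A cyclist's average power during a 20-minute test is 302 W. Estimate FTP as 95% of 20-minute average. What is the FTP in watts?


FTP = 20-min power * 0.95
= 302 * 0.95
= 286.9 W

286.9 W


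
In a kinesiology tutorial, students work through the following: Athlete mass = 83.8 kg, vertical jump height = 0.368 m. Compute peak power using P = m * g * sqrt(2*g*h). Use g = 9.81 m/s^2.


sqrt(2 * 9.81 * 0.368) = sqrt(7.22016) = 2.687036 m/s
P = 83.8 * 9.81 * 2.687036
= 2208.95 W

2208.95 W


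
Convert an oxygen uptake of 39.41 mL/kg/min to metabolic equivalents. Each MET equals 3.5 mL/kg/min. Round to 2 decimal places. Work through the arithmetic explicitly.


One MET = 3.5 mL/kg/min
Number of METs = 39.41 / 3.5
= 11.26 METs

11.26 METs


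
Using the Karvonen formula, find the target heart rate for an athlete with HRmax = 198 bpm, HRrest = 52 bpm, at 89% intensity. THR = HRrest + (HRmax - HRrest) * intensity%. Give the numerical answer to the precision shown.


HRR = 198 - 52 = 146
THR = 52 + 146 * 0.89
= 52 + 129.94
= 181.94 bpm

181.94 bpm


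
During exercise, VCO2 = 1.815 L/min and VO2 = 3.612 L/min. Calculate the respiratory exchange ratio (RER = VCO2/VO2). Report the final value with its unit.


RER = VCO2 / VO2
= 1.815 / 3.612
= 0.5025

0.5025


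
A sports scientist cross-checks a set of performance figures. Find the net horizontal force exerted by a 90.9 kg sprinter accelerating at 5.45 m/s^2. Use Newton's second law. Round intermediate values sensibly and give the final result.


Newton's second law: F = m * a
F = 90.9 * 5.45 = 495.41 N

495.41 N


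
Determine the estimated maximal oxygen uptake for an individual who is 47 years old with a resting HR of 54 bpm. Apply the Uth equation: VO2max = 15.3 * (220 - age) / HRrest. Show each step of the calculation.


HRmax = 220 - 47 = 173
VO2max = 15.3 * (173 / 54)
= 15.3 * 3.2037
= 49.02 mL/kg/min

49.02 mL/kg/min


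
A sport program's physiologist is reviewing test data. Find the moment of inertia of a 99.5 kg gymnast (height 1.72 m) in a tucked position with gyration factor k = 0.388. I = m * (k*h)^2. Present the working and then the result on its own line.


Radius of gyration = 0.388 * 1.72 = 0.66736 m
I = 99.5 * 0.66736^2
= 99.5 * 0.445369
= 44.314 kg*m^2

44.314 kg*m^2


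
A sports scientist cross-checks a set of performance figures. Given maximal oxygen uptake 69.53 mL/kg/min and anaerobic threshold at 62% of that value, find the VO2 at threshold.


Percentage as decimal = 0.62
VO2 at AT = 69.53 * 0.62 = 43.11 mL/kg/min

43.11 mL/kg/min


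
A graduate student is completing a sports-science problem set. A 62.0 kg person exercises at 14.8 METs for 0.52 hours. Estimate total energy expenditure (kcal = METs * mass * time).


Energy = METs * mass(kg) * time(h)
= 14.8 * 62.0 * 0.52
= 477.15 kcal

477.15 kcal


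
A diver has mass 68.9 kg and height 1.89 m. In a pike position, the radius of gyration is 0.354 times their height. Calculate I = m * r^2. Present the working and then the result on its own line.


r = 0.354 * 1.89 = 0.66906 m
I = m * r^2 = 68.9 * 0.447641 = 30.842 kg*m^2

30.842 kg*m^2


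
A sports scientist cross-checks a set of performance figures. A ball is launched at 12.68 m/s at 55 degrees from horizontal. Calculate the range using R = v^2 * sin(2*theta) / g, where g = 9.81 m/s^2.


sin(2 * 55) = sin(110) = 0.939693
v^2 = 12.68^2 = 160.7824
R = 160.7824 * 0.939693 / 9.81
= 15.401 m

15.401 m


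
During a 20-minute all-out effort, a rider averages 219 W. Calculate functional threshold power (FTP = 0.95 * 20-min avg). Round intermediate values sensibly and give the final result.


FTP = 0.95 * 219
= 208.05 W

208.05 W


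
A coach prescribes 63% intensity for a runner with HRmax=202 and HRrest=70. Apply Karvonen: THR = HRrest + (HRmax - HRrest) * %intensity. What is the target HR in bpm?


Heart rate reserve = 202 - 70 = 132
Intensity fraction = 63 / 100 = 0.63
THR = 70 + 132 * 0.63 = 153.16 bpm

153.16 bpm


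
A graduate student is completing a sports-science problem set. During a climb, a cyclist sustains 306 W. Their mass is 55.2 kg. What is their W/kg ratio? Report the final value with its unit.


Power-to-weight = 306 W / 55.2 kg
= 5.543 W/kg

5.543 W/kg


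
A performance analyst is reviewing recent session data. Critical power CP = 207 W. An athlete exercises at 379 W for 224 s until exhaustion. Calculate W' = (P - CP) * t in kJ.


P - CP = 379 - 207 = 172 W
W' = 172 * 224 = 38528 J
= 38528 / 1000 = 38.528 kJ

38.528 kJ


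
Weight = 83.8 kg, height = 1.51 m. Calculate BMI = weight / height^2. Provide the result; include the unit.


height^2 = 1.51^2 = 2.2801
BMI = 83.8 / 2.2801 = 36.75 kg/m^2

36.75 kg/m^2


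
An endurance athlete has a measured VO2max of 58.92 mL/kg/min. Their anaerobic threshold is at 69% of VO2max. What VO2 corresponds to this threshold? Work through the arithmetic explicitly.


Anaerobic threshold VO2 = VO2max * 69%
= 58.92 * 0.69
= 40.65 mL/kg/min

40.65 mL/kg/min


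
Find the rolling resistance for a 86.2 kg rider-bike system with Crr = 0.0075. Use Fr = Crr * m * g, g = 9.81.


m * g = 86.2 * 9.81 = 845.622 N
Fr = 0.0075 * 845.622 = 6.342 N

6.342 N


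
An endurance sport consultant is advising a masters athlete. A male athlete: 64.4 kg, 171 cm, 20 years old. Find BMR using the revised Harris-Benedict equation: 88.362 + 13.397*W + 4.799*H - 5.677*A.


Intercept = 88.362
Weight contribution = 13.397 * 64.4 = 862.7668
Height contribution = 4.799 * 171 = 820.629
Age contribution = 5.677 * 20 = 113.54
BMR = 88.362 + 862.7668 + 820.629 - 113.54
= 1658.22 kcal/day

1658.22 kcal/day


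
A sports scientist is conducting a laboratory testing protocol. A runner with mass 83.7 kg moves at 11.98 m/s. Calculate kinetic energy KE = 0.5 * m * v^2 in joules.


v^2 = 11.98^2 = 143.5204
KE = 0.5 * 83.7 * 143.5204
= 6006.33 J

6006.33 J


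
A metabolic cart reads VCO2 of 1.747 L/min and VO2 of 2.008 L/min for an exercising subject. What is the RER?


RER = VCO2 / VO2 = 1.747 / 2.008 = 0.87

0.87


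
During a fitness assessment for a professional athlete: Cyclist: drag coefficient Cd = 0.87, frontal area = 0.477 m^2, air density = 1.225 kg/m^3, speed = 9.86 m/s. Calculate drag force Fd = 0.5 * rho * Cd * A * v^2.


v^2 = 9.86^2 = 97.2196
Fd = 0.5 * 1.225 * 0.87 * 0.477 * 97.2196
= 24.711 N

24.711 N


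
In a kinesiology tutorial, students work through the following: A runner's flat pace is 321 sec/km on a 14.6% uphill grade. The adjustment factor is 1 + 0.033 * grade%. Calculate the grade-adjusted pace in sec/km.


Factor = 1 + 0.033 * 14.6 = 1.4818
Adjusted pace = 321 * 1.4818
= 475.66 sec/km

475.66 s/km


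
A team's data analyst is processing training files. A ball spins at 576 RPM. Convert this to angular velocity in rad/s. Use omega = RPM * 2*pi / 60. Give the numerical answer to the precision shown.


omega = 576 * 2 * pi / 60
= 576 * 6.28318531 / 60
= 3619.115 / 60
= 60.319 rad/s

60.319 rad/s


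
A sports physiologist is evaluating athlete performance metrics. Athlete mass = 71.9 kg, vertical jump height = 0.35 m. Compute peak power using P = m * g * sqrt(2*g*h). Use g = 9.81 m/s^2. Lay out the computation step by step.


sqrt(2 * 9.81 * 0.35) = sqrt(6.867) = 2.620496 m/s
P = 71.9 * 9.81 * 2.620496
= 1848.34 W

1848.34 W


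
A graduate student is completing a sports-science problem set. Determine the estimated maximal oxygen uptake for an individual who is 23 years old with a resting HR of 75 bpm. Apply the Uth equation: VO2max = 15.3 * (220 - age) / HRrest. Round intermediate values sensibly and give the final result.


HRmax = 220 - 23 = 197
VO2max = 15.3 * (197 / 75)
= 15.3 * 2.6267
= 40.19 mL/kg/min

40.19 mL/kg/min


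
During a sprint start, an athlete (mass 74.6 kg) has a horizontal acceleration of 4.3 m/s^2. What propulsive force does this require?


Propulsive force = mass * acceleration
= 74.6 kg * 4.3 m/s^2
= 320.78 N

320.78 N


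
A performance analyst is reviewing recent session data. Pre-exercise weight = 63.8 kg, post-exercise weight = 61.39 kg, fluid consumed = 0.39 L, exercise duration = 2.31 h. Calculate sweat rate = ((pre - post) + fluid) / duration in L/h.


Weight loss = 63.8 - 61.39 = 2.41 kg (approx L)
Total sweat = 2.41 + 0.39 = 2.8 L
Sweat rate = 2.8 / 2.31 = 1.212 L/h

1.212 L/h


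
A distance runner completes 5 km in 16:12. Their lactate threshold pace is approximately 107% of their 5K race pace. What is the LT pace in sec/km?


Convert to seconds: 16 min 12 s = 972 s
Pace per km = 972 / 5 = 194.4 s/km
LT pace = 194.4 * 1.07 = 208.01 s/km

208.01 s/km


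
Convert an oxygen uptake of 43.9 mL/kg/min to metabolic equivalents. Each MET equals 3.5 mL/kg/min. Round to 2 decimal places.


One MET = 3.5 mL/kg/min
Number of METs = 43.9 / 3.5
= 12.54 METs

12.54 METs


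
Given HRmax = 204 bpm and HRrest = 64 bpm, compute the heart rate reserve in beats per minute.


Heart rate reserve = maximum HR minus resting HR
HRR = 204 - 64 = 140 bpm

140 bpm


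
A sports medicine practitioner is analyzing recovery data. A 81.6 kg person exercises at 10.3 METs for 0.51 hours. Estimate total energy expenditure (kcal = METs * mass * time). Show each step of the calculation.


Energy = METs * mass(kg) * time(h)
= 10.3 * 81.6 * 0.51
= 428.64 kcal

428.64 kcal


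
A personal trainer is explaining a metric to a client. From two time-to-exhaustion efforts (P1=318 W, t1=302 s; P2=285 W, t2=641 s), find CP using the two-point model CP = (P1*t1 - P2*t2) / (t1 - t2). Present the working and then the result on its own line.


Work in trial 1 = 96036 J
Work in trial 2 = 182685 J
Delta work = -86649 J
Delta time = -339 s
CP = -86649 / -339 = 255.6 W

255.6 W


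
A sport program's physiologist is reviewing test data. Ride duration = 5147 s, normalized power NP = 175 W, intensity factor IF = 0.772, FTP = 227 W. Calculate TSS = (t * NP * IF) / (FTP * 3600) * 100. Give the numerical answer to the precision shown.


Numerator = 5147 * 175 * 0.772 = 695359.7
Denominator = 227 * 3600 = 817200
TSS = 695359.7 / 817200 * 100
= 85.09

85.09 TSS


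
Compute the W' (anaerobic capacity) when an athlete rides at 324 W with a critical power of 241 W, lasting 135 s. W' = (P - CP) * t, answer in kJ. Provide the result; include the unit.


Above-CP power = 83 W
Duration = 135 s
W' = 83 * 135 = 11205 J
Convert: 11205 / 1000 = 11.205 kJ

11.205 kJ


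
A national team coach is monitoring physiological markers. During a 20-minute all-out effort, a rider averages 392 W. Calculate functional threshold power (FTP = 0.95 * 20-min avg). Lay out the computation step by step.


FTP = 0.95 * 392
= 372.4 W

372.4 W


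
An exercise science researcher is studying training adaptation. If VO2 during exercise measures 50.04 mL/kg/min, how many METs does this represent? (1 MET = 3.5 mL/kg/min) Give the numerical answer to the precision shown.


METs = VO2 / 3.5 = 50.04 / 3.5 = 14.3

14.3 METs


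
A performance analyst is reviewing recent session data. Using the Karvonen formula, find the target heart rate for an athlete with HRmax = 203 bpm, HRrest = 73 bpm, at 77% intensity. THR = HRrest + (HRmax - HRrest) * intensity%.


HRR = 203 - 73 = 130
THR = 73 + 130 * 0.77
= 73 + 100.1
= 173.1 bpm

173.1 bpm


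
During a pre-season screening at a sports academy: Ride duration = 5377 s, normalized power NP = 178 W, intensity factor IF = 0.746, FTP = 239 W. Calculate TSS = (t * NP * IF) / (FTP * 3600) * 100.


Numerator = 5377 * 178 * 0.746 = 714001.076
Denominator = 239 * 3600 = 860400
TSS = 714001.076 / 860400 * 100
= 82.98

82.98 TSS


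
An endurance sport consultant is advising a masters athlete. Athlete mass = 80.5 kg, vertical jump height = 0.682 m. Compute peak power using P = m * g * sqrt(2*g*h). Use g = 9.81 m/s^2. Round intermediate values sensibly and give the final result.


sqrt(2 * 9.81 * 0.682) = sqrt(13.38084) = 3.657983 m/s
P = 80.5 * 9.81 * 3.657983
= 2888.73 W

2888.73 W


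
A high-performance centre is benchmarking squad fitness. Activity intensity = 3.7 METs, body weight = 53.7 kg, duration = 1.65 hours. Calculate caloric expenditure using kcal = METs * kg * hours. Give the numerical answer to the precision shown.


kcal = 3.7 * 53.7 * 1.65
= 198.69 * 1.65
= 327.84 kcal

327.84 kcal


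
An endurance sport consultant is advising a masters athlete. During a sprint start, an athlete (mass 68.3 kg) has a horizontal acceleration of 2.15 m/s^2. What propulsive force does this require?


Propulsive force = mass * acceleration
= 68.3 kg * 2.15 m/s^2
= 146.85 N

146.85 N


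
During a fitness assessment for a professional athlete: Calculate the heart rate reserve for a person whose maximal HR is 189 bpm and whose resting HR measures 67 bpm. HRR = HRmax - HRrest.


HRmax = 189 bpm
HRrest = 67 bpm
HRR = 189 - 67 = 122 bpm

122 bpm


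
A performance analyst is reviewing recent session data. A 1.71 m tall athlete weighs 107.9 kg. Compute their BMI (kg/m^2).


height^2 = 2.9241 m^2
BMI = 107.9 / 2.9241 = 36.9 kg/m^2

36.9 kg/m^2


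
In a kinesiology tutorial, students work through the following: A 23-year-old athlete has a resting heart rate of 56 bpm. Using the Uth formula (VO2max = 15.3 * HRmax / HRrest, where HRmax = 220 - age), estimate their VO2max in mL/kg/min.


HRmax = 220 - 23 = 197 bpm
Ratio = HRmax / HRrest = 197 / 56 = 3.5179
VO2max = 15.3 * 3.5179 = 53.82 mL/kg/min

53.82 mL/kg/min


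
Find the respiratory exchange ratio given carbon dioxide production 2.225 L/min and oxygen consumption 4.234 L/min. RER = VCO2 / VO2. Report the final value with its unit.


VCO2 = 2.225 L/min
VO2 = 4.234 L/min
RER = 2.225 / 4.234 = 0.5255

0.5255


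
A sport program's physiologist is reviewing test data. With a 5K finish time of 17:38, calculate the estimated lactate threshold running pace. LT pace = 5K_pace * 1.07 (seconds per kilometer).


Race duration = 1058 s for 5 km
Average pace = 1058 / 5 = 211.6 s/km
LT pace = 211.6 * 1.07
= 226.41 s/km

226.41 s/km


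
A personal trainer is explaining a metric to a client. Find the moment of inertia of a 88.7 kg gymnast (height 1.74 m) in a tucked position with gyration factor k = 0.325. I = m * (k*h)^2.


Radius of gyration = 0.325 * 1.74 = 0.5655 m
I = 88.7 * 0.5655^2
= 88.7 * 0.31979
= 28.365 kg*m^2

28.365 kg*m^2


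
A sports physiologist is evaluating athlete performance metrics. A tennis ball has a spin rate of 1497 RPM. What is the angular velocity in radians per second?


Convert RPM to rad/s: multiply by 2*pi and divide by 60
omega = 1497 * 2 * pi / 60
= 156.765 rad/s

156.765 rad/s


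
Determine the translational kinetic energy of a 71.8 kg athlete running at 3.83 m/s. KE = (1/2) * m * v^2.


KE = 0.5 * m * v^2
= 0.5 * 71.8 * 3.83^2
= 0.5 * 71.8 * 14.6689
= 526.61 J

526.61 J


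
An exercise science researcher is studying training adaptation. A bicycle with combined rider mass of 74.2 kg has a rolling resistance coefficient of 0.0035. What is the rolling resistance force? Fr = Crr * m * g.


Fr = 0.0035 * 74.2 * 9.81
= 0.2597 * 9.81
= 2.548 N

2.548 N


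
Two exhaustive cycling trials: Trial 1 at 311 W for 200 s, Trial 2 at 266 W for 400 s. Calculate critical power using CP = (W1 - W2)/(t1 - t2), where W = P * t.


W1 = 311 * 200 = 62200 J
W2 = 266 * 400 = 106400 J
CP = (62200 - 106400) / (200 - 400)
= -44200 / -200
= 221.0 W

221.0 W


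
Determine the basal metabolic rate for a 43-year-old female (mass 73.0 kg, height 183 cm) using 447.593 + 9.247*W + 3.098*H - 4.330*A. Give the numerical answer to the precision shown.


BMR = 447.593 + 9.247*73.0 + 3.098*183 - 4.330*43
= 1503.37 kcal/day

1503.37 kcal/day


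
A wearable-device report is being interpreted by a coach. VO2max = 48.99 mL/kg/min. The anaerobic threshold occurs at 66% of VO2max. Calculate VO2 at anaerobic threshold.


AT fraction = 66 / 100 = 0.66
AT VO2 = 48.99 * 0.66
= 32.33 mL/kg/min

32.33 mL/kg/min


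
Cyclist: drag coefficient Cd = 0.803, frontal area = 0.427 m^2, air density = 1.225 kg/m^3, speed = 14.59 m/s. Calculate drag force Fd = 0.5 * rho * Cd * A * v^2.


v^2 = 14.59^2 = 212.8681
Fd = 0.5 * 1.225 * 0.803 * 0.427 * 212.8681
= 44.705 N

44.705 N


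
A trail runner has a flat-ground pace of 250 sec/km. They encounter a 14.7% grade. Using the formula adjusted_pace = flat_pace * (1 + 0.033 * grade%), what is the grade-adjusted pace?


Grade factor = 1 + 0.033 * 14.7 = 1.4851
Adjusted = 250 * 1.4851 = 371.28 sec/km

371.28 s/km


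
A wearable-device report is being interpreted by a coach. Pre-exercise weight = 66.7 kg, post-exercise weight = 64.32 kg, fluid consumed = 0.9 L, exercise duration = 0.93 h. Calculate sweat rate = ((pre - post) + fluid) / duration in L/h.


Weight loss = 66.7 - 64.32 = 2.38 kg (approx L)
Total sweat = 2.38 + 0.9 = 3.28 L
Sweat rate = 3.28 / 0.93 = 3.527 L/h

3.527 L/h


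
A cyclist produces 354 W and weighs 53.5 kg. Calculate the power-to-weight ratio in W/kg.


P/W = power / mass
= 354 / 53.5
= 6.617 W/kg

6.617 W/kg


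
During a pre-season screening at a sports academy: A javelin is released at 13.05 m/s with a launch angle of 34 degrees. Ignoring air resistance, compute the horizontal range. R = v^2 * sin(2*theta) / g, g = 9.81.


Launch speed squared = 170.3025
sin(2 * 34 deg) = 0.927184
Range = 170.3025 * 0.927184 / 9.81
= 16.096 m

16.096 m


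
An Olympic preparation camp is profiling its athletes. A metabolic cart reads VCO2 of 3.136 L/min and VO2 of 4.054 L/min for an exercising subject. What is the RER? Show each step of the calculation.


RER = VCO2 / VO2 = 3.136 / 4.054 = 0.7736

0.7736


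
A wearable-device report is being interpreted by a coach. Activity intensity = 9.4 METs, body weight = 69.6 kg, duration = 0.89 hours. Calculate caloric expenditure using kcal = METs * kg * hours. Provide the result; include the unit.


kcal = 9.4 * 69.6 * 0.89
= 654.24 * 0.89
= 582.27 kcal

582.27 kcal


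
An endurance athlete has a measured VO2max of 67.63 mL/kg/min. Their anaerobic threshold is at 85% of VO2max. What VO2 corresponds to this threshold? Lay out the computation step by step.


Anaerobic threshold VO2 = VO2max * 85%
= 67.63 * 0.85
= 57.49 mL/kg/min

57.49 mL/kg/min


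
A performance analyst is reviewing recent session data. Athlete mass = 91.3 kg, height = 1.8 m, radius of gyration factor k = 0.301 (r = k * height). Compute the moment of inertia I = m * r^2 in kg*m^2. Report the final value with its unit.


r = k * height = 0.301 * 1.8 = 0.5418 m
r^2 = 0.5418^2 = 0.293547
I = 91.3 * 0.293547 = 26.801 kg*m^2

26.801 kg*m^2


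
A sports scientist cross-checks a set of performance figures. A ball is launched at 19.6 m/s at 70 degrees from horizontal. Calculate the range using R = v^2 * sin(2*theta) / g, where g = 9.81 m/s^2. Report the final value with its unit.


sin(2 * 70) = sin(140) = 0.642788
v^2 = 19.6^2 = 384.16
R = 384.16 * 0.642788 / 9.81
= 25.172 m

25.172 m


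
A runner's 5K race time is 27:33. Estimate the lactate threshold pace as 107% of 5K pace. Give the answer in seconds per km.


Total race time = 27*60 + 33 = 1653 seconds
5K pace = 1653 / 5 = 330.6 sec/km
LT pace = 330.6 * 1.07 = 353.74 sec/km

353.74 s/km


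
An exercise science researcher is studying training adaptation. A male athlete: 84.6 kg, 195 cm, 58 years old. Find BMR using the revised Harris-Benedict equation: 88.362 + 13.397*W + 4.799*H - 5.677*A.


Intercept = 88.362
Weight contribution = 13.397 * 84.6 = 1133.3862
Height contribution = 4.799 * 195 = 935.805
Age contribution = 5.677 * 58 = 329.266
BMR = 88.362 + 1133.3862 + 935.805 - 329.266
= 1828.29 kcal/day

1828.29 kcal/day


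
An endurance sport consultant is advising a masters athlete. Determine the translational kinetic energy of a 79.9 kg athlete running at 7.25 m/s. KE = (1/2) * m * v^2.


KE = 0.5 * m * v^2
= 0.5 * 79.9 * 7.25^2
= 0.5 * 79.9 * 52.5625
= 2099.87 J

2099.87 J


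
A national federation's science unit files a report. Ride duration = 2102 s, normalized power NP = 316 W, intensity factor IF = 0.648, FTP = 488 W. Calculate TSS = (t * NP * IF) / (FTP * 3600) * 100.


Numerator = 2102 * 316 * 0.648 = 430422.336
Denominator = 488 * 3600 = 1756800
TSS = 430422.336 / 1756800 * 100
= 24.5

24.5 TSS


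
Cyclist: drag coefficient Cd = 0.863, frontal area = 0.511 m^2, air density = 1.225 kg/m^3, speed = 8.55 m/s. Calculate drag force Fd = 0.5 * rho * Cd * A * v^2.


v^2 = 8.55^2 = 73.1025
Fd = 0.5 * 1.225 * 0.863 * 0.511 * 73.1025
= 19.746 N

19.746 N


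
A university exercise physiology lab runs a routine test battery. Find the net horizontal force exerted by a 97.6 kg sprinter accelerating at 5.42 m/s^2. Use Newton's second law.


Newton's second law: F = m * a
F = 97.6 * 5.42 = 528.99 N

528.99 N


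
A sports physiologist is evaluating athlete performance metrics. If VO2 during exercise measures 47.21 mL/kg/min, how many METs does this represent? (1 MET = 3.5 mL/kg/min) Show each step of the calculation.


METs = VO2 / 3.5 = 47.21 / 3.5 = 13.49

13.49 METs


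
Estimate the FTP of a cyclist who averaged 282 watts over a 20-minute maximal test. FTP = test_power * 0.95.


FTP = 282 * 0.95 = 267.9 W

267.9 W


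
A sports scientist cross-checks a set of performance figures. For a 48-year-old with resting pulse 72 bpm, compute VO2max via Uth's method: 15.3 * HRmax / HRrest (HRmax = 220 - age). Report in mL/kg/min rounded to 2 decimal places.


Step 1: HRmax = 220 - 48 = 172 bpm
Step 2: Ratio = 172 / 72 = 2.3889
Step 3: VO2max = 15.3 * 2.3889 = 36.55 mL/kg/min

36.55 mL/kg/min


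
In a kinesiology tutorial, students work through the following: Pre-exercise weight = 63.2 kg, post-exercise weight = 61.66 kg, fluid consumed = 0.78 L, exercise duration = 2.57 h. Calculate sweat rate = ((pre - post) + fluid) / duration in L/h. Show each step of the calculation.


Weight loss = 63.2 - 61.66 = 1.54 kg (approx L)
Total sweat = 1.54 + 0.78 = 2.32 L
Sweat rate = 2.32 / 2.57 = 0.903 L/h

0.903 L/h


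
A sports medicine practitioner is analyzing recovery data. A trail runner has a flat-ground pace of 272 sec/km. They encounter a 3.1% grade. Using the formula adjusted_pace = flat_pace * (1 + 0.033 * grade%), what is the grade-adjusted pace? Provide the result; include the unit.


Grade factor = 1 + 0.033 * 3.1 = 1.1023
Adjusted = 272 * 1.1023 = 299.83 sec/km

299.83 s/km


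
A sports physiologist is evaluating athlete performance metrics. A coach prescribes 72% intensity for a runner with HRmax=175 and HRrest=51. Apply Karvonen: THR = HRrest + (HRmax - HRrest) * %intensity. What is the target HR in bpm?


Heart rate reserve = 175 - 51 = 124
Intensity fraction = 72 / 100 = 0.72
THR = 51 + 124 * 0.72 = 140.28 bpm

140.28 bpm


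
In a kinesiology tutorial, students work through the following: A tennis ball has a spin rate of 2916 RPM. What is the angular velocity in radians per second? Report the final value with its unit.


Convert RPM to rad/s: multiply by 2*pi and divide by 60
omega = 2916 * 2 * pi / 60
= 305.363 rad/s

305.363 rad/s


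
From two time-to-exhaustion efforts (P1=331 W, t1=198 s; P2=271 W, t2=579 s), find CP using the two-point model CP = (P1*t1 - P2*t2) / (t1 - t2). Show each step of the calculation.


Work in trial 1 = 65538 J
Work in trial 2 = 156909 J
Delta work = -91371 J
Delta time = -381 s
CP = -91371 / -381 = 239.82 W

239.82 W


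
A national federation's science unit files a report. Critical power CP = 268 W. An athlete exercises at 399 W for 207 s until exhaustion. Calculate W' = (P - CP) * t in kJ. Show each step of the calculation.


P - CP = 399 - 268 = 131 W
W' = 131 * 207 = 27117 J
= 27117 / 1000 = 27.117 kJ

27.117 kJ


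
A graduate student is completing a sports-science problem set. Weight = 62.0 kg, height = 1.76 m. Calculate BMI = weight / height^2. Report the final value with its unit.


height^2 = 1.76^2 = 3.0976
BMI = 62.0 / 3.0976 = 20.02 kg/m^2

20.02 kg/m^2


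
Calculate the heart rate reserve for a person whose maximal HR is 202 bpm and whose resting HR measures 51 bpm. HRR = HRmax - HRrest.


HRmax = 202 bpm
HRrest = 51 bpm
HRR = 202 - 51 = 151 bpm

151 bpm


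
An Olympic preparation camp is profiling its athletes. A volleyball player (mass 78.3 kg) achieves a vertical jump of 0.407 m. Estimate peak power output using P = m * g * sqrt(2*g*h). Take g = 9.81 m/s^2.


2 * g * h = 2 * 9.81 * 0.407 = 7.98534
sqrt(7.98534) = 2.825834 m/s
P = 78.3 * 9.81 * 2.825834 = 2170.59 W

2170.59 W


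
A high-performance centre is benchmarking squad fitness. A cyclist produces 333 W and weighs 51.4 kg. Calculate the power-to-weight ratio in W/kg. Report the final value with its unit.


P/W = power / mass
= 333 / 51.4
= 6.479 W/kg

6.479 W/kg


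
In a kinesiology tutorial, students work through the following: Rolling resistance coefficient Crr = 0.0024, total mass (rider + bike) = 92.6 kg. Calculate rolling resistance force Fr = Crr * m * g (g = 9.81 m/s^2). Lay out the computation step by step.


Fr = Crr * m * g
= 0.0024 * 92.6 * 9.81
= 2.18 N

2.18 N


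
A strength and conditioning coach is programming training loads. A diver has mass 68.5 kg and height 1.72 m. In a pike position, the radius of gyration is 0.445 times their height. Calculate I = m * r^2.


r = 0.445 * 1.72 = 0.7654 m
I = m * r^2 = 68.5 * 0.585837 = 40.13 kg*m^2

40.13 kg*m^2


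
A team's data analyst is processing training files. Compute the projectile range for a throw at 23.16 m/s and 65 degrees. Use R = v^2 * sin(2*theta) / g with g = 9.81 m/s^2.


Two times the angle = 130 degrees
sin(130) = 0.766044
R = 536.3856 * 0.766044 / 9.81 = 41.885 m

41.885 m


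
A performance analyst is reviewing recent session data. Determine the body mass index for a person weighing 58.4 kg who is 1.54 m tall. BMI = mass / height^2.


BMI = mass / height^2
= 58.4 / 1.54^2
= 58.4 / 2.3716
= 24.62 kg/m^2

24.62 kg/m^2


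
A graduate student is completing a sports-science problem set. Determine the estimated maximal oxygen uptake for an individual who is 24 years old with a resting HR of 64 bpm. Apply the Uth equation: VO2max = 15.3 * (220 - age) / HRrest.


HRmax = 220 - 24 = 196
VO2max = 15.3 * (196 / 64)
= 15.3 * 3.0625
= 46.86 mL/kg/min

46.86 mL/kg/min


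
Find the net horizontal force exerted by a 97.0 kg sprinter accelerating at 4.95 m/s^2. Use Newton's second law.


Newton's second law: F = m * a
F = 97.0 * 4.95 = 480.15 N

480.15 N


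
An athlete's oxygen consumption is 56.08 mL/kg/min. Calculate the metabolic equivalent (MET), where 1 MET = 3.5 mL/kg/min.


MET = VO2 / 3.5
= 56.08 / 3.5
= 16.02 METs

16.02 METs


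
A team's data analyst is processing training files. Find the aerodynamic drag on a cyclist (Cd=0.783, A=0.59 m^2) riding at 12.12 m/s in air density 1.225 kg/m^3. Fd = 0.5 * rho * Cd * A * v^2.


Fd = 0.5 * 1.225 * 0.783 * 0.59 * 12.12^2
= 0.5 * 1.225 * 0.783 * 0.59 * 146.8944
= 41.565 N

41.565 N
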